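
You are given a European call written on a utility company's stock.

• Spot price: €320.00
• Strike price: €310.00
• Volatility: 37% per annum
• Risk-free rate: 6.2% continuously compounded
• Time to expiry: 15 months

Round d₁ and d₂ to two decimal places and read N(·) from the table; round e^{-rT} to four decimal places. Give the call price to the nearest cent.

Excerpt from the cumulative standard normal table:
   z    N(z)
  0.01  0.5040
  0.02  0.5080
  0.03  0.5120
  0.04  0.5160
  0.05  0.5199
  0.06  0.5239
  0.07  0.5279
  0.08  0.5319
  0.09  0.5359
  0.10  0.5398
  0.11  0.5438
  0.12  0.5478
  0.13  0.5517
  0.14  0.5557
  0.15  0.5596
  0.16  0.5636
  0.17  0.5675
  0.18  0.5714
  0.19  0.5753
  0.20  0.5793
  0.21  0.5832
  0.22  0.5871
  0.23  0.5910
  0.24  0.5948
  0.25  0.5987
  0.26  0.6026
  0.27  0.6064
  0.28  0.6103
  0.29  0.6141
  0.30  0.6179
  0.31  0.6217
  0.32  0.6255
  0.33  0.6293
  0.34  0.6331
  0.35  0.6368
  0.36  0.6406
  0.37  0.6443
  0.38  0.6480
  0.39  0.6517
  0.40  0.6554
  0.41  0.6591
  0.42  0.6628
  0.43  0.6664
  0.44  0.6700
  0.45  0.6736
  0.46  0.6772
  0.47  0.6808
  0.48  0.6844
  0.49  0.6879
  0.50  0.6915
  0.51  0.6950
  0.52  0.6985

T = 1.25;  σ√T = 0.4137
ln(S/K) + (r + σ²/2)T = ln(320/310) + (0.062 + 0.37²/2)·1.25 = 0.0317 + 0.1631 = 0.1948
d₁ = 0.1948 / 0.4137 = 0.4709 ⇒ 0.47
d₂ = d₁ − σ√T = 0.4709 − 0.4137 = 0.0573 ⇒ 0.06
e^(−rT) = e^(−0.062·1.25) = 0.9254
C = 320·N(0.47) − 310·0.9254·N(0.06) = 320·0.6808 − 310·0.9254·0.5239 = 217.8560 − 150.2933 = 67.5627

€67.56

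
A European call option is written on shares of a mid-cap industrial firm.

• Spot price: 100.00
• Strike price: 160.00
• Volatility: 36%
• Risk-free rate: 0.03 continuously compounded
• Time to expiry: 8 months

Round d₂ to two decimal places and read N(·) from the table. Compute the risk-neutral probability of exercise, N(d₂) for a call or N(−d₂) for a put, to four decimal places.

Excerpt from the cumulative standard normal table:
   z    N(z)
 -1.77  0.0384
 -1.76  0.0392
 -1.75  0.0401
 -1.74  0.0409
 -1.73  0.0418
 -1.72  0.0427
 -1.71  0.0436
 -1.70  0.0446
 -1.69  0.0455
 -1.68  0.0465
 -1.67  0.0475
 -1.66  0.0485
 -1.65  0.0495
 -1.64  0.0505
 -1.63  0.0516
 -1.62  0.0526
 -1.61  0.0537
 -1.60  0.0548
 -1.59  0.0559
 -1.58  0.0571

T = 0.6667;  σ√T = 0.2939
d₁ = [ln(100/160) + (0.03 + 0.36²/2)·0.6667] / 0.2939 = [-0.4700 + 0.0632] / 0.2939 = -1.3840 ≈ -1.38
d₂ = d₁ − σ√T = -1.3840 − 0.2939 = -1.6779 ≈ -1.68
Pr(exercise) under Q = N(d₂) = 0.0465

0.0465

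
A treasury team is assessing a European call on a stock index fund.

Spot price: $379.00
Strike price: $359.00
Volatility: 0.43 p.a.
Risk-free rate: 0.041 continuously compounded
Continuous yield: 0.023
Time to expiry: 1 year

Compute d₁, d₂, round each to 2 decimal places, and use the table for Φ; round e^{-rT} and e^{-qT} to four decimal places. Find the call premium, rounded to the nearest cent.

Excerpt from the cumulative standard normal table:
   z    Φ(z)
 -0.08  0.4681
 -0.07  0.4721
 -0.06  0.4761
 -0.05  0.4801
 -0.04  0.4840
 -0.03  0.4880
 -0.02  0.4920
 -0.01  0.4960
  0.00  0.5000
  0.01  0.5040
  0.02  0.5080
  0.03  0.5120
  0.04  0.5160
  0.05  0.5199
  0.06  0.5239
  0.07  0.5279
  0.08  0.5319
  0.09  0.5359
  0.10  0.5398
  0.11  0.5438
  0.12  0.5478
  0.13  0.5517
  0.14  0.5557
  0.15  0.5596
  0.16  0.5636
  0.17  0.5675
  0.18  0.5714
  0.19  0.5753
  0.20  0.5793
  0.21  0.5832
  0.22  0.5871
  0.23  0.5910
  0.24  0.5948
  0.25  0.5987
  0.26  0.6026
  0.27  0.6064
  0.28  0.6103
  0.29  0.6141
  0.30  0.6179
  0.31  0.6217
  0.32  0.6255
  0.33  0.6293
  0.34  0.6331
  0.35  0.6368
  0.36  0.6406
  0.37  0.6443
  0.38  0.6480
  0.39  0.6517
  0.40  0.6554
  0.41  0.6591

$74.59

T = 1;  σ√T = 0.4300
d₁ = [ln(379/359) + (0.041 − 0.023 + 0.43²/2)·1] / 0.4300 = [0.0542 + 0.1104] / 0.4300 = 0.3829 ⇒ 0.38
d₂ = d₁ − σ√T = 0.3829 − 0.4300 = -0.0471 ⇒ -0.05
e^(−qT) = e^(−0.023·1) = 0.9773;  e^(−rT) = e^(−0.041·1) = 0.9598
N(d₁) = N(0.38) = 0.6480;  N(d₂) = N(-0.05) = 0.4801
C = 379·0.9773·0.6480 − 359·0.9598·0.4801 = 240.0171 − 165.4272 = 74.5899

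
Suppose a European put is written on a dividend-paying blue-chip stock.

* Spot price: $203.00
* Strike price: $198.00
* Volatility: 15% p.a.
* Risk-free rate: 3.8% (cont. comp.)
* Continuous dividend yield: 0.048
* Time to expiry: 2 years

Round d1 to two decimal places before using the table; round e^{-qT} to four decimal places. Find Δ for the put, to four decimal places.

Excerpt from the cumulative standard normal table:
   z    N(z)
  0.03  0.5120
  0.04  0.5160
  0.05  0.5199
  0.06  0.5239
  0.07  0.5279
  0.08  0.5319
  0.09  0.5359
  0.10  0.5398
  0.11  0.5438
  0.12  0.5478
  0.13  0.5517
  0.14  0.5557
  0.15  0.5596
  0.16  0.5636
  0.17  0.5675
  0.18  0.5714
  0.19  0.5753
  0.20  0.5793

T = 2;  σ√T = 0.2121
d₁ = [ln(203/198) + (0.038 − 0.048 + ½·0.15²)·2] / (σ√T) = (0.0249 + 0.0025) / 0.2121 = 0.1293 which rounds to 0.13
N(d₁) = N(0.13) = 0.5517
Δ_put = e^(−qT)·(N(d₁) − 1) = 0.9085·(0.5517 − 1) = -0.4073

-0.4073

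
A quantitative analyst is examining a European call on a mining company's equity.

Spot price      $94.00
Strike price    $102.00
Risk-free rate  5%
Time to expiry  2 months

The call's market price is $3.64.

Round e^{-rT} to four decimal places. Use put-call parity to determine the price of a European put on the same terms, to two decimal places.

$10.79

e^(−rT) = e^(−0.05·0.1667) = 0.9917
Put-call parity: C − P = S − K·e^(−rT) = 94 − 102·0.9917 = 94 − 101.1534 = -7.1534
P = C − (C − P) = 3.64 − (-7.1534) = 10.7934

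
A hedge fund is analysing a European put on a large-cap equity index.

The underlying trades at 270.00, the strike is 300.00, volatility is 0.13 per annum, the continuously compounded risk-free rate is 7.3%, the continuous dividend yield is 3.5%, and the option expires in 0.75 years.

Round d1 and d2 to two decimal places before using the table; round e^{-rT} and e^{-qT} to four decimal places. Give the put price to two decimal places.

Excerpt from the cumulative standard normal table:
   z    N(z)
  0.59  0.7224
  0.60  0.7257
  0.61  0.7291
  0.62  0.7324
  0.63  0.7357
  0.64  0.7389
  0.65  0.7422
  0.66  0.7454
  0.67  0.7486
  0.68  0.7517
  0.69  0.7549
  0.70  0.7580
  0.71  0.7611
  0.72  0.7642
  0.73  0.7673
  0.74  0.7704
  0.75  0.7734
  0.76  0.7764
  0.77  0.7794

25.31

T = 0.75;  σ√T = 0.1126
ln(S/K) + (r − q + σ²/2)T = ln(270/300) + (0.073 − 0.035 + 0.13²/2)·0.75 = -0.1054 + 0.0348 = -0.0705
d₁ = -0.0705 / 0.1126 = -0.6264 ≈ -0.63
d₂ = d₁ − σ√T = -0.6264 − 0.1126 = -0.7390 ≈ -0.74
e^(−qT) = e^(−0.035·0.75) = 0.9741;  e^(−rT) = e^(−0.073·0.75) = 0.9467
N(−d₂) = N(0.74) = 0.7704;  N(−d₁) = N(0.63) = 0.7357
P = 300·0.9467·0.7704 − 270·0.9741·0.7357 = 218.8013 − 193.4942 = 25.3071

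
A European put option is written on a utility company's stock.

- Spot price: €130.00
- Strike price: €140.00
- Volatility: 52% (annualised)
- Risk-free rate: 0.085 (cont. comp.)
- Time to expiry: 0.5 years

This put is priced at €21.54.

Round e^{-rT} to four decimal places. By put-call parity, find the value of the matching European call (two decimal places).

e^(−rT) = e^(−0.085·0.5) = 0.9584
Put-call parity: C − P = S − K·e^(−rT) = 130 − 140·0.9584 = 130 − 134.1760 = -4.1760
C = P + (C − P) = 21.54 + (-4.1760) = 17.3640

€17.36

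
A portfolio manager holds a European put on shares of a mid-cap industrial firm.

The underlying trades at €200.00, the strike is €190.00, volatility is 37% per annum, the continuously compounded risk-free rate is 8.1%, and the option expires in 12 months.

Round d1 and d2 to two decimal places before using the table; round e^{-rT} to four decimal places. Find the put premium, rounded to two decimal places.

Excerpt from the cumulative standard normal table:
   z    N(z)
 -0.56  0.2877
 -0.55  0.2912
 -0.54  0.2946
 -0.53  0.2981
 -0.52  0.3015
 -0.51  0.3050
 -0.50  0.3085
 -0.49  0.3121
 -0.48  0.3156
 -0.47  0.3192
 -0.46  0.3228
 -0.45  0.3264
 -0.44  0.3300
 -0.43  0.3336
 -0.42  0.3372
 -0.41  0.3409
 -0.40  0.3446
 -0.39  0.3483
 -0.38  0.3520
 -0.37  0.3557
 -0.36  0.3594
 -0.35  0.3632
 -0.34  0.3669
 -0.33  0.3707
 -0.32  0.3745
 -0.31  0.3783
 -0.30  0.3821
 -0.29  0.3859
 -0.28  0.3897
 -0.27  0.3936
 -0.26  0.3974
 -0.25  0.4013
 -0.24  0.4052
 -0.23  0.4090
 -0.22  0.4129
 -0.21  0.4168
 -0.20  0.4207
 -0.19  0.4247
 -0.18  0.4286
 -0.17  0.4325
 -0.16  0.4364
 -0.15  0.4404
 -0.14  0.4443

σ√T = 0.37 × 1.0000 = 0.3700
d₁ = [ln(200/190) + (0.081 + 0.37²/2)·1] / 0.3700 = [0.0513 + 0.1494] / 0.3700 = 0.5425 ⇒ 0.54
d₂ = d₁ − σ√T = 0.5425 − 0.3700 = 0.1725 ⇒ 0.17
e^(−rT) = e^(−0.081·1) = 0.9222
N(−d₂) = N(-0.17) = 0.4325;  N(−d₁) = N(-0.54) = 0.2946
P = 190·0.9222·0.4325 − 200·0.2946 = 75.7818 − 58.9200 = 16.8618

€16.86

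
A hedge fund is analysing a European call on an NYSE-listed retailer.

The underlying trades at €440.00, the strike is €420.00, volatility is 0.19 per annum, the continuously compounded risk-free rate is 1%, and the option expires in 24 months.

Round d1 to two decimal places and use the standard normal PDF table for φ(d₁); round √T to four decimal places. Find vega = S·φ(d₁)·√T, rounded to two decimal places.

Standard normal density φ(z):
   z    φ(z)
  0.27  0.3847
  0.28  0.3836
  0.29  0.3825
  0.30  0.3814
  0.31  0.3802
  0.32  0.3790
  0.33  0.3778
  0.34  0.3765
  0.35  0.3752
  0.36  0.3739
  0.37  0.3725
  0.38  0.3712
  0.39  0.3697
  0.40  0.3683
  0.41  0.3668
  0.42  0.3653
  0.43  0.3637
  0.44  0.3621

T = 2;  σ√T = 0.2687
ln(S/K) + (r + σ²/2)T = ln(440/420) + (0.01 + 0.19²/2)·2 = 0.0465 + 0.0561 = 0.1026
d₁ = 0.1026 / 0.2687 = 0.3819 → 0.38
√T = √2 = 1.4142
φ(d₁) = φ(0.38) = 0.3712
vega = S·φ(d₁)·√T = 440·0.3712·1.4142 = 230.9785
(Call and put vega coincide under Black-Scholes.)

230.98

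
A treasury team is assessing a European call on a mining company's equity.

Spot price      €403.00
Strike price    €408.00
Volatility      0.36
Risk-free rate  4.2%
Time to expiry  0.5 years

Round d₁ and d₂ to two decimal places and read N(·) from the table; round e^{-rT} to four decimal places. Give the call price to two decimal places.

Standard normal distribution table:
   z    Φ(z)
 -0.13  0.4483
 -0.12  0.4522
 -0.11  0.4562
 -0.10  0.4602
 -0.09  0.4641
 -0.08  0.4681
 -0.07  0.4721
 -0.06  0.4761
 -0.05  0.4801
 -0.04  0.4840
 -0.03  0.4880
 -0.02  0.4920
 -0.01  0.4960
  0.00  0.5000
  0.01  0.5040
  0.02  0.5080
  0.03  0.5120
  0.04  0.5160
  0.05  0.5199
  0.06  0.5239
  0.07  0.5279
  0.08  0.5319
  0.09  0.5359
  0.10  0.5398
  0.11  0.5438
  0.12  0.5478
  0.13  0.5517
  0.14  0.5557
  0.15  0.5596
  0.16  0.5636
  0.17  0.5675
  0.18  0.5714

€41.72

T = 0.5;  σ√T = 0.2546
d₁ = [ln(403/408) + (0.042 + 0.36²/2)·0.5] / 0.2546 = [-0.0123 + 0.0534] / 0.2546 = 0.1613 which rounds to 0.16
d₂ = d₁ − σ√T = 0.1613 − 0.2546 = -0.0932 which rounds to -0.09
exp(−rT) = exp(−0.042·0.5) = 0.9792
N(d₁) = N(0.16) = 0.5636;  N(d₂) = N(-0.09) = 0.4641
C = 403·0.5636 − 408·0.9792·0.4641 = 227.1308 − 185.4143 = 41.7165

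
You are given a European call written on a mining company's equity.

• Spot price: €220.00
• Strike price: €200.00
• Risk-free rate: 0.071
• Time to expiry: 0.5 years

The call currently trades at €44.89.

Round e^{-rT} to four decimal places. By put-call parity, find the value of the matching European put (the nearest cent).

exp(−rT) = exp(−0.071·0.5) = 0.9651
Put-call parity: C − P = S − K·e^(−rT) = 220 − 200·0.9651 = 220 − 193.0200 = 26.9800
P = C − (C − P) = 44.89 − (26.9800) = 17.9100

€17.91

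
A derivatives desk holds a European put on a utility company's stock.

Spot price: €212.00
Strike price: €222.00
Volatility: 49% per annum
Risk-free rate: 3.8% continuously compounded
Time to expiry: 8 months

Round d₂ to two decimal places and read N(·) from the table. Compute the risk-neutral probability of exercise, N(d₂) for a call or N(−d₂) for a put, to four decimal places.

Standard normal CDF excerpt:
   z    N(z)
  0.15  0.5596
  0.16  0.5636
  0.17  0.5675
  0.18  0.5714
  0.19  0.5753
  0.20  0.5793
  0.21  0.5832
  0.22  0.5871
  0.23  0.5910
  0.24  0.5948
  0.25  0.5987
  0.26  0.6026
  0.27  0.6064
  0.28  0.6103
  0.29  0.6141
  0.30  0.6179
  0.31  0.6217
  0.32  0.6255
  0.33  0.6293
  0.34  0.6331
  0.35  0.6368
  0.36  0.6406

0.5987

σ√T = 0.49·√0.6667 = 0.4001
d₁ = [ln(212/222) + (0.038 + 0.49²/2)·0.6667] / 0.4001 = [-0.0461 + 0.1054] / 0.4001 = 0.1482 which rounds to 0.15
d₂ = d₁ − σ√T = 0.1482 − 0.4001 = -0.2519 which rounds to -0.25
Pr(exercise) under Q = N(−d₂) = N(0.25) = 0.5987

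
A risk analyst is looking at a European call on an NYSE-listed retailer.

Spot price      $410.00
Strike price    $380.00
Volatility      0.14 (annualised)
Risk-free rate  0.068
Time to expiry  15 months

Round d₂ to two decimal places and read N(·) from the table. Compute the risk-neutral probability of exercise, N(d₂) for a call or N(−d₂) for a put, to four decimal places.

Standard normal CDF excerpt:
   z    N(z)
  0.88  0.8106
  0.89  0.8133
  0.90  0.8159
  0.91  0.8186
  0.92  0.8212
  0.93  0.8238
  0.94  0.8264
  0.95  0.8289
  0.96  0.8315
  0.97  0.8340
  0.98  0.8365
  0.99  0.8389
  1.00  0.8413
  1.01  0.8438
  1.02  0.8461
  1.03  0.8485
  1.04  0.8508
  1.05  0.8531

σ√T = 0.14 × 1.1180 = 0.1565
d₁ = [ln(410/380) + (0.068 + 0.14²/2)·1.25] / 0.1565 = [0.0760 + 0.0973] / 0.1565 = 1.1068 → 1.11
d₂ = d₁ − σ√T = 1.1068 − 0.1565 = 0.9502 → 0.95
Risk-neutral Pr[S_T > K] = N(d₂) = N(0.95) = 0.8289

0.8289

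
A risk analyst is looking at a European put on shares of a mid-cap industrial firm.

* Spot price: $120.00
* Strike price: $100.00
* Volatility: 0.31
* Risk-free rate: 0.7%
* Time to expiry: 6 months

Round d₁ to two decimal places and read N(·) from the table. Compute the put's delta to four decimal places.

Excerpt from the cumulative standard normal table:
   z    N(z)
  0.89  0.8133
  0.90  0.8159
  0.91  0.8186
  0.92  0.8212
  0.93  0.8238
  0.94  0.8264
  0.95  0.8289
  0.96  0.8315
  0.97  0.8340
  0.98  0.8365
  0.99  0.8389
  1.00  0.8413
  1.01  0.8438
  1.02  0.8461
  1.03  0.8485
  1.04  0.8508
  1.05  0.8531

σ√T = 0.31 × 0.7071 = 0.2192
d₁ = [ln(120/100) + (0.007 + ½·0.31²)·0.5] / (σ√T) = (0.1823 + 0.0275) / 0.2192 = 0.9573 ≈ 0.96
N(d₁) = N(0.96) = 0.8315
Δ_put = N(d₁) − 1 = 0.8315 − 1 = -0.1685

-0.1685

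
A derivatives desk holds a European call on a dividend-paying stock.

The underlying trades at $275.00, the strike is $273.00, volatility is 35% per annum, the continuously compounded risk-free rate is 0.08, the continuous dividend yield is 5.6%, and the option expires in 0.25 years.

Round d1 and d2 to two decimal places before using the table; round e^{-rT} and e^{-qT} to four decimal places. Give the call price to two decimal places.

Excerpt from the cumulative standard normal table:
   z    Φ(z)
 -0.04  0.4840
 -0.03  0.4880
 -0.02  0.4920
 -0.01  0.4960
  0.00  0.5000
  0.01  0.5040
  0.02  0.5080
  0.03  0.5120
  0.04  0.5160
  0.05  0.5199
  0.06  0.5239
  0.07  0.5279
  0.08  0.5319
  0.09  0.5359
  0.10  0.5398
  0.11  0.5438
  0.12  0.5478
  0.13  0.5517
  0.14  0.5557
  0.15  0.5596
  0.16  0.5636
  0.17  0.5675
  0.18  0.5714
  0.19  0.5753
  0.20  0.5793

$20.11

σ√T = 0.35·√0.25 = 0.1750
d₁ = [ln(275/273) + (0.08 − 0.056 + 0.35²/2)·0.25] / 0.1750 = [0.0073 + 0.0213] / 0.1750 = 0.1635 → 0.16
d₂ = d₁ − σ√T = 0.1635 − 0.1750 = -0.0115 → -0.01
e^(−qT) = e^(−0.056·0.25) = 0.9861;  e^(−rT) = e^(−0.08·0.25) = 0.9802
N(d₁) = N(0.16) = 0.5636;  N(d₂) = N(-0.01) = 0.4960
C = 275·0.9861·0.5636 − 273·0.9802·0.4960 = 152.8356 − 132.7269 = 20.1087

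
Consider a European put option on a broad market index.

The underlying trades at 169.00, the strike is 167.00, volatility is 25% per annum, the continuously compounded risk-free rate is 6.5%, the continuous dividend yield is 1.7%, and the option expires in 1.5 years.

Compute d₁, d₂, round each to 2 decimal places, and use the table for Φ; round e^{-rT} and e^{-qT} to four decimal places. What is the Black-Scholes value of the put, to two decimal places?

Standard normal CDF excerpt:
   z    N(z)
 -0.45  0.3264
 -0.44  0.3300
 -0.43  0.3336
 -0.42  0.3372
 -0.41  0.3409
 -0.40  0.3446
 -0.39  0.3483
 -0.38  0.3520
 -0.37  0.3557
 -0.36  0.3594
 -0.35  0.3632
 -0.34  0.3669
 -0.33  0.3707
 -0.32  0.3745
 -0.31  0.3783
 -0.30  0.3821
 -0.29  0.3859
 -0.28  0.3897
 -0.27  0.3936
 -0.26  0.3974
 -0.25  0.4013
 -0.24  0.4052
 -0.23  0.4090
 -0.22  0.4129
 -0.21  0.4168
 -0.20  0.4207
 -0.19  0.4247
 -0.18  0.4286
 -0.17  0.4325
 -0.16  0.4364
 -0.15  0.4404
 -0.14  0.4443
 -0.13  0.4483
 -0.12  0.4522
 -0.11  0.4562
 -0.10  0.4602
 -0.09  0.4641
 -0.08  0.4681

σ√T = 0.25 × 1.2247 = 0.3062
ln(S/K) + (r − q + σ²/2)T = ln(169/167) + (0.065 − 0.017 + 0.25²/2)·1.5 = 0.0119 + 0.1189 = 0.1308
d₁ = 0.1308 / 0.3062 = 0.4271 → 0.43
d₂ = d₁ − σ√T = 0.4271 − 0.3062 = 0.1209 → 0.12
exp(−qT) = exp(−0.017·1.5) = 0.9748;  exp(−rT) = exp(−0.065·1.5) = 0.9071
N(−d₂) = N(-0.12) = 0.4522;  N(−d₁) = N(-0.43) = 0.3336
P = 167·0.9071·0.4522 − 169·0.9748·0.3336 = 68.5018 − 54.9577 = 13.5442

13.54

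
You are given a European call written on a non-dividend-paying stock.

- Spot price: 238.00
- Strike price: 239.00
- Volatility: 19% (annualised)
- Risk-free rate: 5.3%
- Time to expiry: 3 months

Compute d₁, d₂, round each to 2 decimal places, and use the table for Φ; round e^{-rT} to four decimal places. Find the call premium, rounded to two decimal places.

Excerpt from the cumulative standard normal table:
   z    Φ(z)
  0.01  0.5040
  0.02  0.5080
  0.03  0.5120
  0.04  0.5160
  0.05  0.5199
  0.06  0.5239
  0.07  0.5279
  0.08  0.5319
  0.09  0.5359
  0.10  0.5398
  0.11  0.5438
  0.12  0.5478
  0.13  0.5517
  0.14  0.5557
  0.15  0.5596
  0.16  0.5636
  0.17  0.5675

9.64

T = 0.25;  σ√T = 0.0950
d₁ = [ln(238/239) + (0.053 + 0.19²/2)·0.25] / 0.0950 = [-0.0042 + 0.0178] / 0.0950 = 0.1428 ⇒ 0.14
d₂ = d₁ − σ√T = 0.1428 − 0.0950 = 0.0478 ⇒ 0.05
exp(−rT) = exp(−0.053·0.25) = 0.9868
C = 238·N(0.14) − 239·0.9868·N(0.05) = 238·0.5557 − 239·0.9868·0.5199 = 132.2566 − 122.6159 = 9.6407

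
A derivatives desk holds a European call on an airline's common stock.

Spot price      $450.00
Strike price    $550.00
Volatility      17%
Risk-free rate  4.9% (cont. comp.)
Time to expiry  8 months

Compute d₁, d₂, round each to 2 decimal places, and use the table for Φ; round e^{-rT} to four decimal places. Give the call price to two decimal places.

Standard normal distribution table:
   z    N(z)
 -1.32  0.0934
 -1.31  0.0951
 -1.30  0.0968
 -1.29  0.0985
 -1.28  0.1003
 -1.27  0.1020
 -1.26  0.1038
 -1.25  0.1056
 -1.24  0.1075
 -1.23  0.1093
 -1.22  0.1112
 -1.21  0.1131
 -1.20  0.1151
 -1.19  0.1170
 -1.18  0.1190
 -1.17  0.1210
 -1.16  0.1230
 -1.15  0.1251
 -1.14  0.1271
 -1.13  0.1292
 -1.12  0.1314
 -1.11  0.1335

σ√T = 0.17 × 0.8165 = 0.1388
d₁ = [ln(450/550) + (0.049 + 0.17²/2)·0.6667] / 0.1388 = [-0.2007 + 0.0423] / 0.1388 = -1.1410 ≈ -1.14
d₂ = d₁ − σ√T = -1.1410 − 0.1388 = -1.2798 ≈ -1.28
e^(−rT) = e^(−0.049·0.6667) = 0.9679
C = 450·N(-1.14) − 550·0.9679·N(-1.28) = 450·0.1271 − 550·0.9679·0.1003 = 57.1950 − 53.3942 = 3.8008

$3.80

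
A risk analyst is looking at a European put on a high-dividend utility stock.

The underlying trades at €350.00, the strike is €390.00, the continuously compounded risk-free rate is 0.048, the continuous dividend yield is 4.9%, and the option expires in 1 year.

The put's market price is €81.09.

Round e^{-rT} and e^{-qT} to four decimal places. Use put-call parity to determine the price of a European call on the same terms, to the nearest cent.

exp(−qT) = exp(−0.049·1) = 0.9522;  exp(−rT) = exp(−0.048·1) = 0.9531
Put-call parity: C − P = S·e^(−qT) − K·e^(−rT) = 350·0.9522 − 390·0.9531 = 333.2700 − 371.7090 = -38.4390
C = P + (C − P) = 81.09 + (-38.4390) = 42.6510

€42.65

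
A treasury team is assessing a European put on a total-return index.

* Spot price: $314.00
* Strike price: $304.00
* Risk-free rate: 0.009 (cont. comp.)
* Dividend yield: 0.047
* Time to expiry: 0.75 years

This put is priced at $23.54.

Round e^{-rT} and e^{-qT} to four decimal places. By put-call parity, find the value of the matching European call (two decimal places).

$24.71

exp(−qT) = exp(−0.047·0.75) = 0.9654;  exp(−rT) = exp(−0.009·0.75) = 0.9933
Put-call parity: C − P = S·e^(−qT) − K·e^(−rT) = 314·0.9654 − 304·0.9933 = 303.1356 − 301.9632 = 1.1724
C = P + (C − P) = 23.54 + (1.1724) = 24.7124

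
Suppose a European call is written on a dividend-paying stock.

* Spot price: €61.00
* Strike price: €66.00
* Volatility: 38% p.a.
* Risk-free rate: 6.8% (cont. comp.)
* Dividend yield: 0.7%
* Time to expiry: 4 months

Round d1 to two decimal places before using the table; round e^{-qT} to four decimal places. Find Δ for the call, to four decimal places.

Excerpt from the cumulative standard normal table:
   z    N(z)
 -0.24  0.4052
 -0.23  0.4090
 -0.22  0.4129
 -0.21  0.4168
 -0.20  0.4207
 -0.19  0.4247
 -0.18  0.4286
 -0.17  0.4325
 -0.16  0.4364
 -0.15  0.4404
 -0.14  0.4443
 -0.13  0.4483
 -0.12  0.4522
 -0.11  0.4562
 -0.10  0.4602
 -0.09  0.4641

σ√T = 0.38·√0.3333 = 0.2194
d₁ = [ln(61/66) + (0.068 − 0.007 + ½·0.38²)·0.3333] / (σ√T) = (-0.0788 + 0.0444) / 0.2194 = -0.1567 ⇒ -0.16
N(d₁) = N(-0.16) = 0.4364
Δ_call = e^(−qT)·N(d₁) = 0.9977·0.4364 = 0.4354

0.4354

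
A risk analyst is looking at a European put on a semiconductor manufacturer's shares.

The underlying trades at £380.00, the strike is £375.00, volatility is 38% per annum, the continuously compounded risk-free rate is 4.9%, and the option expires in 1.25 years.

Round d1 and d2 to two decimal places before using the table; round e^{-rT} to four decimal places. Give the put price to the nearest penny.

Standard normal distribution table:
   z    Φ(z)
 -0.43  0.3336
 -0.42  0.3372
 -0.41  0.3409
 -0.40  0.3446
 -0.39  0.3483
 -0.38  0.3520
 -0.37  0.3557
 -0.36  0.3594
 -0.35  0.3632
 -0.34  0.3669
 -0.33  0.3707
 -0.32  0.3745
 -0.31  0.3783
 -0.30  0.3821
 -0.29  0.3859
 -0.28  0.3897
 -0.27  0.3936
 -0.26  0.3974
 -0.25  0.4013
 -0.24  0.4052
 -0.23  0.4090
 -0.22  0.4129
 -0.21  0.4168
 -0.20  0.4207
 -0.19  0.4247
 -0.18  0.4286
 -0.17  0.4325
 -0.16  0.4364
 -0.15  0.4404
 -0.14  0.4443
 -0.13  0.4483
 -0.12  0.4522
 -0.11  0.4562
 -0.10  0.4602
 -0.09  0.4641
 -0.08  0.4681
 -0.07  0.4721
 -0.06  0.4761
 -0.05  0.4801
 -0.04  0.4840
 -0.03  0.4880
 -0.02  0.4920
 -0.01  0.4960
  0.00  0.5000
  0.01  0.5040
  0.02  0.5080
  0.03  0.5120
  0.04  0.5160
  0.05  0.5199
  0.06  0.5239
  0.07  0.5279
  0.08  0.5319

σ√T = 0.38·√1.25 = 0.4249
d₁ = [ln(380/375) + (0.049 + 0.38²/2)·1.25] / 0.4249 = [0.0132 + 0.1515] / 0.4249 = 0.3878 ⇒ 0.39
d₂ = d₁ − σ√T = 0.3878 − 0.4249 = -0.0371 ⇒ -0.04
exp(−rT) = exp(−0.049·1.25) = 0.9406
N(−d₂) = N(0.04) = 0.5160;  N(−d₁) = N(-0.39) = 0.3483
P = 375·0.9406·0.5160 − 380·0.3483 = 182.0061 − 132.3540 = 49.6521

£49.65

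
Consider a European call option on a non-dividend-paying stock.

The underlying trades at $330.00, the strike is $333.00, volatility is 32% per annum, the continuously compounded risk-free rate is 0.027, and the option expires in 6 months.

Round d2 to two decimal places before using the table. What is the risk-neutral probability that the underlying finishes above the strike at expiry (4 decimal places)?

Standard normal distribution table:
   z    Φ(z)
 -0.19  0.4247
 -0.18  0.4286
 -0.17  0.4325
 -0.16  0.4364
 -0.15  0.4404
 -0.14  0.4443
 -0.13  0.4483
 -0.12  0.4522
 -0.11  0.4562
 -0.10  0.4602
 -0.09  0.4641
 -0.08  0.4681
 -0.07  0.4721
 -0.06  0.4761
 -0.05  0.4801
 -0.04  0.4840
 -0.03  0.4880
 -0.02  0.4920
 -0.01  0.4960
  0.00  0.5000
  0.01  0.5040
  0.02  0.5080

0.4641

σ√T = 0.32 × 0.7071 = 0.2263
d₁ = [ln(330/333) + (0.027 + 0.32²/2)·0.5] / 0.2263 = [-0.0090 + 0.0391] / 0.2263 = 0.1328 ≈ 0.13
d₂ = d₁ − σ√T = 0.1328 − 0.2263 = -0.0935 ≈ -0.09
Pr(exercise) under Q = N(d₂) = 0.4641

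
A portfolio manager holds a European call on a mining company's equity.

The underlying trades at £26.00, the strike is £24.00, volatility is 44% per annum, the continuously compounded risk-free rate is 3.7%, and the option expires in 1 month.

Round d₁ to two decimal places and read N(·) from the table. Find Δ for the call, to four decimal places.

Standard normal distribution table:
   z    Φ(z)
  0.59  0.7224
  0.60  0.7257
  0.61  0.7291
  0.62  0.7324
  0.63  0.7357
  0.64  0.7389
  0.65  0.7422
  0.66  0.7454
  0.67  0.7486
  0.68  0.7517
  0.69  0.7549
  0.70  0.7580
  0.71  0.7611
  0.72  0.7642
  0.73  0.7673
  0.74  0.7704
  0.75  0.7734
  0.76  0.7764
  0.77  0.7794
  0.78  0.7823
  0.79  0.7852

0.7642

σ√T = 0.44 × 0.2887 = 0.1270
d₁ = [ln(26/24) + (0.037 + 0.44²/2)·0.08333] / 0.1270 = [0.0800 + 0.0112] / 0.1270 = 0.7180 which rounds to 0.72
N(d₁) = N(0.72) = 0.7642
Δ_call = N(d₁) = 0.7642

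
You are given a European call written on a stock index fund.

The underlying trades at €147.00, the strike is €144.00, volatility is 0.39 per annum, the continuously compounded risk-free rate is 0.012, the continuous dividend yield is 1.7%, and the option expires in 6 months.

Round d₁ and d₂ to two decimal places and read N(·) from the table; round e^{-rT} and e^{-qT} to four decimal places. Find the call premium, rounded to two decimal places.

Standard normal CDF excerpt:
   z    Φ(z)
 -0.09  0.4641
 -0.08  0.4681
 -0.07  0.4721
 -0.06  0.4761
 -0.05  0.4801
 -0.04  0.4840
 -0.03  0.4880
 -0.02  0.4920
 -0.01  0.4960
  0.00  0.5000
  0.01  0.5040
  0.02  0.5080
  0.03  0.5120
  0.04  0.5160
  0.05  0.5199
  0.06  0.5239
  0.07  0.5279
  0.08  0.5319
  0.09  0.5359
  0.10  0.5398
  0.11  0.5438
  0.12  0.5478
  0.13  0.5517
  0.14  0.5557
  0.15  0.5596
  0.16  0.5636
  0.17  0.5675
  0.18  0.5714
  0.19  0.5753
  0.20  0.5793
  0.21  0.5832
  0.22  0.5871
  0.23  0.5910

T = 0.5;  σ√T = 0.2758
d₁ = [ln(147/144) + (0.012 − 0.017 + ½·0.39²)·0.5] / (σ√T) = (0.0206 + 0.0355) / 0.2758 = 0.2036 ≈ 0.20
d₂ = 0.2036 − 0.2758 = -0.0722 ≈ -0.07
e^(−qT) = e^(−0.017·0.5) = 0.9915;  e^(−rT) = e^(−0.012·0.5) = 0.9940
N(d₁) = N(0.20) = 0.5793;  N(d₂) = N(-0.07) = 0.4721
C = 147·0.9915·0.5793 − 144·0.9940·0.4721 = 84.4333 − 67.5745 = 16.8588

€16.86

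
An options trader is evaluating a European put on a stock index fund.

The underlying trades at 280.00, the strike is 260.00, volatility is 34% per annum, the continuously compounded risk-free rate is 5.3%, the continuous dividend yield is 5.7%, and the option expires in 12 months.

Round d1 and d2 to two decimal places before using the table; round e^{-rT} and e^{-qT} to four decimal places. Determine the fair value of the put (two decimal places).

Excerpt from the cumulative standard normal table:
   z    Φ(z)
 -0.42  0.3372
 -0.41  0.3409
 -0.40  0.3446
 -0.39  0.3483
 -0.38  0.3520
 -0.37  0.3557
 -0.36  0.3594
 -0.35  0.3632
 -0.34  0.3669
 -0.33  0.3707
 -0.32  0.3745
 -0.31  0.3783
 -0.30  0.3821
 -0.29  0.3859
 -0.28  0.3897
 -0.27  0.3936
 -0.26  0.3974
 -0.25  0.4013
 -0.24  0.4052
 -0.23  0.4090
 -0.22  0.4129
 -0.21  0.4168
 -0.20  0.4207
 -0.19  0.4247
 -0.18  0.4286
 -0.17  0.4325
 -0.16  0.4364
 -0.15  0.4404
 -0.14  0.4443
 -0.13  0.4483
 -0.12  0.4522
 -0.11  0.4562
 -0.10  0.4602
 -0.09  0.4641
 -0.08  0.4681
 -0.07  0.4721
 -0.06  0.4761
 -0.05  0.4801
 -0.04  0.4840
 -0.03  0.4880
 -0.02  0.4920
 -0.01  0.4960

T = 1;  σ√T = 0.3400
d₁ = [ln(280/260) + (0.053 − 0.057 + 0.34²/2)·1] / 0.3400 = [0.0741 + 0.0538] / 0.3400 = 0.3762 → 0.38
d₂ = d₁ − σ√T = 0.3762 − 0.3400 = 0.0362 → 0.04
exp(−qT) = exp(−0.057·1) = 0.9446;  exp(−rT) = exp(−0.053·1) = 0.9484
N(−d₂) = N(-0.04) = 0.4840;  N(−d₁) = N(-0.38) = 0.3520
P = 260·0.9484·0.4840 − 280·0.9446·0.3520 = 119.3467 − 93.0998 = 26.2469

26.25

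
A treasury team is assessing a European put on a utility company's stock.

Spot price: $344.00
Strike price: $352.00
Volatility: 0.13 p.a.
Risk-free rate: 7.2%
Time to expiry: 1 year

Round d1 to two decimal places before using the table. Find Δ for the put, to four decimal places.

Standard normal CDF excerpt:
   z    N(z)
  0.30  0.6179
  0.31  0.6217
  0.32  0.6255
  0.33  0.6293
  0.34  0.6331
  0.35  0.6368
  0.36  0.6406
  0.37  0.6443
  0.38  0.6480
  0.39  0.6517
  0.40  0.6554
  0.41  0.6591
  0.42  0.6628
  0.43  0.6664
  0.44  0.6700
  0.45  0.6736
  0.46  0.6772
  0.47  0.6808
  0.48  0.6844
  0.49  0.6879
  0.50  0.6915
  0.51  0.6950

T = 1;  σ√T = 0.1300
d₁ = [ln(344/352) + (0.072 + 0.13²/2)·1] / 0.1300 = [-0.0230 + 0.0804] / 0.1300 = 0.4420 ≈ 0.44
N(d₁) = N(0.44) = 0.6700
Δ_put = N(d₁) − 1 = 0.6700 − 1 = -0.3300

-0.3300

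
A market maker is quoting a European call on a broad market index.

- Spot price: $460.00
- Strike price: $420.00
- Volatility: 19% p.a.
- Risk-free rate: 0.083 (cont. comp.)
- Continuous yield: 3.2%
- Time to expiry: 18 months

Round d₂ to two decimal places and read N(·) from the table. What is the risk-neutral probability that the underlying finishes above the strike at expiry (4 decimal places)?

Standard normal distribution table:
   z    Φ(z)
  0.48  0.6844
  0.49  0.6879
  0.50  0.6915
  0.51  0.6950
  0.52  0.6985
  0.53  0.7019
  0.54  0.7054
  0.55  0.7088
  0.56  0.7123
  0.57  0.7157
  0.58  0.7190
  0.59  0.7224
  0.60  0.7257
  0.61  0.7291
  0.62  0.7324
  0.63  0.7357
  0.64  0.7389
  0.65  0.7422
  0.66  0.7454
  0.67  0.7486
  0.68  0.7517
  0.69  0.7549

T = 1.5;  σ√T = 0.2327
d₁ = [ln(460/420) + (0.083 − 0.032 + ½·0.19²)·1.5] / (σ√T) = (0.0910 + 0.1036) / 0.2327 = 0.8360 ≈ 0.84
d₂ = 0.8360 − 0.2327 = 0.6033 ≈ 0.60
Pr(exercise) under Q = N(d₂) = 0.7257

0.7257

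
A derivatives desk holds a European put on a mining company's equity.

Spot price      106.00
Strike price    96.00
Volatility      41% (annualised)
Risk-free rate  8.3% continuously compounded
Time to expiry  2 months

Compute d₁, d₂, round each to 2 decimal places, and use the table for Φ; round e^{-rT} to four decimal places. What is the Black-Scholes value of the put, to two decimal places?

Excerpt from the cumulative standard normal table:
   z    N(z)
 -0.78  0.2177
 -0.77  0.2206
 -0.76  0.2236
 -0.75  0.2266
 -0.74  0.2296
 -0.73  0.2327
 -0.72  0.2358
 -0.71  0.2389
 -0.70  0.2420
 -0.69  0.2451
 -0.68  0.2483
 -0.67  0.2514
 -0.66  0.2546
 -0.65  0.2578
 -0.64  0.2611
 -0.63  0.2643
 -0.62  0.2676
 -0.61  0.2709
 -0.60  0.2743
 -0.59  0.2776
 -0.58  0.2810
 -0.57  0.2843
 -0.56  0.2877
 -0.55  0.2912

σ√T = 0.41 × 0.4082 = 0.1674
d₁ = [ln(106/96) + (0.083 + 0.41²/2)·0.1667] / 0.1674 = [0.0991 + 0.0278] / 0.1674 = 0.7583 → 0.76
d₂ = d₁ − σ√T = 0.7583 − 0.1674 = 0.5910 → 0.59
exp(−rT) = exp(−0.083·0.1667) = 0.9863
N(−d₂) = N(-0.59) = 0.2776;  N(−d₁) = N(-0.76) = 0.2236
P = 96·0.9863·0.2776 − 106·0.2236 = 26.2845 − 23.7016 = 2.5829

2.58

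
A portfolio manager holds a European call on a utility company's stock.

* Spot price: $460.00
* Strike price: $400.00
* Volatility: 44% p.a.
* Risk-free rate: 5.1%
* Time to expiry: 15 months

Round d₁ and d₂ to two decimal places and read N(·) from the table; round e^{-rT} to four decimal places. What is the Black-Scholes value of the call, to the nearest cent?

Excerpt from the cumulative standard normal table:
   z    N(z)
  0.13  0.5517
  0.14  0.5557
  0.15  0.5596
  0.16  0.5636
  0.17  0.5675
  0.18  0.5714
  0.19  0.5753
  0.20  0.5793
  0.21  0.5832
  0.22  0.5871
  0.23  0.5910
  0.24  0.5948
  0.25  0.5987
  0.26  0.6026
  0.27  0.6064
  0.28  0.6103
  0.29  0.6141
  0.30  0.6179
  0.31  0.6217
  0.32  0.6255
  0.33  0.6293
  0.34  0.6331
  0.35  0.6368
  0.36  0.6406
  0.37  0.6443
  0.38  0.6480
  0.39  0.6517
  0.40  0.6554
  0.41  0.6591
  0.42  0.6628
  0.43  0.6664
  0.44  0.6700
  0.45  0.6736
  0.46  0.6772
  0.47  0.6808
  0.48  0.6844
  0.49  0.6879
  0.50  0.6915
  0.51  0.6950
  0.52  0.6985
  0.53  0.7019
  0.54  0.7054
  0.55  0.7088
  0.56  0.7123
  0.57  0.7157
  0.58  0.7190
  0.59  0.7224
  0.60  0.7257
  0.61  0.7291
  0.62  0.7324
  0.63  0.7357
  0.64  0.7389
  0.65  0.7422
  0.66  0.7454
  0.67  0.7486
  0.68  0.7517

$129.91

σ√T = 0.44·√1.25 = 0.4919
d₁ = [ln(460/400) + (0.051 + 0.44²/2)·1.25] / 0.4919 = [0.1398 + 0.1847] / 0.4919 = 0.6597 ≈ 0.66
d₂ = d₁ − σ√T = 0.6597 − 0.4919 = 0.1677 ≈ 0.17
e^(−rT) = e^(−0.051·1.25) = 0.9382
N(d₁) = N(0.66) = 0.7454;  N(d₂) = N(0.17) = 0.5675
C = 460·0.7454 − 400·0.9382·0.5675 = 342.8840 − 212.9714 = 129.9126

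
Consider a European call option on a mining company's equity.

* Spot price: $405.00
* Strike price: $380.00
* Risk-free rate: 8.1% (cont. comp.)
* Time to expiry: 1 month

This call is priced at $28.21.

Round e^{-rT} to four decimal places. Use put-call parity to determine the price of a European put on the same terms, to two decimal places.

$0.66

exp(−rT) = exp(−0.081·0.08333) = 0.9933
Put-call parity: C − P = S − K·e^(−rT) = 405 − 380·0.9933 = 405 − 377.4540 = 27.5460
P = C − (C − P) = 28.21 − (27.5460) = 0.6640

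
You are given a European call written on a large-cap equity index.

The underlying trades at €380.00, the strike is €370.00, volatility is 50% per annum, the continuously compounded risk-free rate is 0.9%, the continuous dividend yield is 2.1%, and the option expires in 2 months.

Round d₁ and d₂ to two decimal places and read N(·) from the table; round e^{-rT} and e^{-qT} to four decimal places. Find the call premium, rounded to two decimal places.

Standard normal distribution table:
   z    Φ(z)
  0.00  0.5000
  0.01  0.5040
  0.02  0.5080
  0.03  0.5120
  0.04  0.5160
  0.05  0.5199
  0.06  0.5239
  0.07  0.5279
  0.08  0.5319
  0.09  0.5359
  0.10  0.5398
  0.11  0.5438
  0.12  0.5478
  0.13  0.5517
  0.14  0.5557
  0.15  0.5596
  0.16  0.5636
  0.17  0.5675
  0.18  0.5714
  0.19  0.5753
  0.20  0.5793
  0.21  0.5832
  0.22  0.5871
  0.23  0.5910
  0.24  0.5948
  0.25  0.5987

T = 0.1667;  σ√T = 0.2041
d₁ = [ln(380/370) + (0.009 − 0.021 + 0.5²/2)·0.1667] / 0.2041 = [0.0267 + 0.0188] / 0.2041 = 0.2229 which rounds to 0.22
d₂ = d₁ − σ√T = 0.2229 − 0.2041 = 0.0188 which rounds to 0.02
exp(−qT) = exp(−0.021·0.1667) = 0.9965;  exp(−rT) = exp(−0.009·0.1667) = 0.9985
N(d₁) = N(0.22) = 0.5871;  N(d₂) = N(0.02) = 0.5080
C = 380·0.9965·0.5871 − 370·0.9985·0.5080 = 222.3172 − 187.6781 = 34.6391

€34.64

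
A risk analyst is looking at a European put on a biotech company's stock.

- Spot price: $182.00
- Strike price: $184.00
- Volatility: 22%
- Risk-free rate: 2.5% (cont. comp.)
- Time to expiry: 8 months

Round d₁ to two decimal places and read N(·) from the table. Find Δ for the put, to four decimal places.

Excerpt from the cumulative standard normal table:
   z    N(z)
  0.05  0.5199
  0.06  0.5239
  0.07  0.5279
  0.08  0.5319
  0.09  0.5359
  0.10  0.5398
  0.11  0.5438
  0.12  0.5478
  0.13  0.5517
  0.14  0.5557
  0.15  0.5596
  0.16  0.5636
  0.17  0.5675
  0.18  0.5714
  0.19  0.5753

-0.4522

σ√T = 0.22·√0.6667 = 0.1796
ln(S/K) + (r + σ²/2)T = ln(182/184) + (0.025 + 0.22²/2)·0.6667 = -0.0109 + 0.0328 = 0.0219
d₁ = 0.0219 / 0.1796 = 0.1218 ⇒ 0.12
N(d₁) = N(0.12) = 0.5478
Δ_put = N(d₁) − 1 = 0.5478 − 1 = -0.4522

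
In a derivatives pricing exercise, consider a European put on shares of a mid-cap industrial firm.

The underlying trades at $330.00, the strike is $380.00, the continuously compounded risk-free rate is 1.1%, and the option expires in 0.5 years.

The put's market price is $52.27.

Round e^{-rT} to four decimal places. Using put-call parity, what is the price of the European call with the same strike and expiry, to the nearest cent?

e^(−rT) = e^(−0.011·0.5) = 0.9945
Put-call parity: C − P = S − K·e^(−rT) = 330 − 380·0.9945 = 330 − 377.9100 = -47.9100
C = P + (C − P) = 52.27 + (-47.9100) = 4.3600

$4.36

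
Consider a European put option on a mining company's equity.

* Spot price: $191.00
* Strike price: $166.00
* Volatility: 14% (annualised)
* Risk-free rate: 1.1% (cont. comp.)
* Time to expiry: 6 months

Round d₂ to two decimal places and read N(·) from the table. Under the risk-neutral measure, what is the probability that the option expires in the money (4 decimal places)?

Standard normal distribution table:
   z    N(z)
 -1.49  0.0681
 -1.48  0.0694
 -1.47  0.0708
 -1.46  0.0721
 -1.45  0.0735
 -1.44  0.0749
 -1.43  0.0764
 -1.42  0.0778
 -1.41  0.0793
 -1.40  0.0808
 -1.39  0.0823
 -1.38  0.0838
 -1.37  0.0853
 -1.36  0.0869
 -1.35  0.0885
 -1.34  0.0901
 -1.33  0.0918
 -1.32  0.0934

0.0778

σ√T = 0.14 × 0.7071 = 0.0990
d₁ = [ln(191/166) + (0.011 + ½·0.14²)·0.5] / (σ√T) = (0.1403 + 0.0104) / 0.0990 = 1.5222 which rounds to 1.52
d₂ = 1.5222 − 0.0990 = 1.4232 which rounds to 1.42
Risk-neutral Pr[S_T < K] = N(−d₂) = N(-1.42) = 0.0778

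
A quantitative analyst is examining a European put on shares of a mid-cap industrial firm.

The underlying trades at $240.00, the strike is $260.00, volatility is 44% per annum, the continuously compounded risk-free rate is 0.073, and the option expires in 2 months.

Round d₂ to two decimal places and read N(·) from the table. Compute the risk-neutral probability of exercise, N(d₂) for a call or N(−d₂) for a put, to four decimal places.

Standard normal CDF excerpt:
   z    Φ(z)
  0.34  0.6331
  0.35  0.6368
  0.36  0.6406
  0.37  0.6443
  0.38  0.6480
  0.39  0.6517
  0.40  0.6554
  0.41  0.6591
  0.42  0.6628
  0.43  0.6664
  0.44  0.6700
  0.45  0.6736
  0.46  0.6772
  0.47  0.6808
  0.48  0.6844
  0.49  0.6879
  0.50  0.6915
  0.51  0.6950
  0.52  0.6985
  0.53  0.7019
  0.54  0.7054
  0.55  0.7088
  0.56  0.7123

T = 0.1667;  σ√T = 0.1796
d₁ = [ln(240/260) + (0.073 + 0.44²/2)·0.1667] / 0.1796 = [-0.0800 + 0.0283] / 0.1796 = -0.2881 ≈ -0.29
d₂ = d₁ − σ√T = -0.2881 − 0.1796 = -0.4677 ≈ -0.47
Pr(exercise) under Q = N(−d₂) = N(0.47) = 0.6808

0.6808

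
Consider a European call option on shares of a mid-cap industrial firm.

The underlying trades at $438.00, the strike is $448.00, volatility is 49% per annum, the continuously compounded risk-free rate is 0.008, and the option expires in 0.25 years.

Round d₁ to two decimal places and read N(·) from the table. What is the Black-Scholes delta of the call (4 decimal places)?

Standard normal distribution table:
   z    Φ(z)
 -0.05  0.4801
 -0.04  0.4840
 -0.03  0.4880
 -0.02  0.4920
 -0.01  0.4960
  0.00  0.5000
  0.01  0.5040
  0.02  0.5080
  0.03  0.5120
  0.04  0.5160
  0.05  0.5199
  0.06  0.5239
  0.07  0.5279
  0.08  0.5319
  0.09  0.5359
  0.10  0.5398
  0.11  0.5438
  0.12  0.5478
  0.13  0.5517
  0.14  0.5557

σ√T = 0.49 × 0.5000 = 0.2450
d₁ = [ln(438/448) + (0.008 + ½·0.49²)·0.25] / (σ√T) = (-0.0226 + 0.0320) / 0.2450 = 0.0385 ⇒ 0.04
N(d₁) = N(0.04) = 0.5160
Δ_call = N(d₁) = 0.5160

0.5160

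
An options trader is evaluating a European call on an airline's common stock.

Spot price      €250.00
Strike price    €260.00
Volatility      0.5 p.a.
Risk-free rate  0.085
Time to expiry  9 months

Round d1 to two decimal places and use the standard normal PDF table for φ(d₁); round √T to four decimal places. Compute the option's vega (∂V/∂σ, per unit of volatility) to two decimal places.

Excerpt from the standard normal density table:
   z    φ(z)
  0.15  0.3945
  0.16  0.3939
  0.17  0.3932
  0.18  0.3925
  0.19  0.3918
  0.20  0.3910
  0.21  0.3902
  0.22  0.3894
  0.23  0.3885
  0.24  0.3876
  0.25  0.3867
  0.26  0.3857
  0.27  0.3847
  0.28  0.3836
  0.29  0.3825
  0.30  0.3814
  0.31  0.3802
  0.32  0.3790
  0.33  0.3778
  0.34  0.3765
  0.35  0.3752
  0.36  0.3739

σ√T = 0.5 × 0.8660 = 0.4330
d₁ = [ln(250/260) + (0.085 + ½·0.5²)·0.75] / (σ√T) = (-0.0392 + 0.1575) / 0.4330 = 0.2732 → 0.27
√T = √0.75 = 0.8660
φ(d₁) = φ(0.27) = 0.3847
vega = S·φ(d₁)·√T = 250·0.3847·0.8660 = 83.2875

83.29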